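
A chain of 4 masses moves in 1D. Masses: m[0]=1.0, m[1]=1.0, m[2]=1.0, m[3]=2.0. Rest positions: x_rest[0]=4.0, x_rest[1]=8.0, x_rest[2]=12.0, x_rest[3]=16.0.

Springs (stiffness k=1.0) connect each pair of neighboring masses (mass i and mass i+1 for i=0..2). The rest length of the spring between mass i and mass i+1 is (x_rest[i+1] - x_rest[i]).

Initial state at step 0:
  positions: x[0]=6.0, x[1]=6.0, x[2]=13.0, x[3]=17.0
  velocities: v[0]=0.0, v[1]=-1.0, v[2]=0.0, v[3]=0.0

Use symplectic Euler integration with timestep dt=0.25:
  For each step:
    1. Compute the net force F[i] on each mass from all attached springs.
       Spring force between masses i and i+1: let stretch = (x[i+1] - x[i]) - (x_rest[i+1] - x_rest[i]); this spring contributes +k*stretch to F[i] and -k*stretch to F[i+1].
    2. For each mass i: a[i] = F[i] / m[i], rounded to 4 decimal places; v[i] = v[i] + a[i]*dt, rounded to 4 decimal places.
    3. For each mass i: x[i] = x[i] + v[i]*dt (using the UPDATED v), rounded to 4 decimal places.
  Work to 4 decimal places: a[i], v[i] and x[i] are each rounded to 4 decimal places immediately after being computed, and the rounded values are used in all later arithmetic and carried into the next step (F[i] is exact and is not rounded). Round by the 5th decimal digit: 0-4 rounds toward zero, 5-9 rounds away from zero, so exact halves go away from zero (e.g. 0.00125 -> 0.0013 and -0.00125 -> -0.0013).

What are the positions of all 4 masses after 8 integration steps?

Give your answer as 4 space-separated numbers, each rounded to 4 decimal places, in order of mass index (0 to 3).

Answer: 2.3413 10.0231 12.0002 16.3176

Derivation:
Step 0: x=[6.0000 6.0000 13.0000 17.0000] v=[0.0000 -1.0000 0.0000 0.0000]
Step 1: x=[5.7500 6.1875 12.8125 17.0000] v=[-1.0000 0.7500 -0.7500 0.0000]
Step 2: x=[5.2774 6.7617 12.4727 16.9941] v=[-1.8906 2.2969 -1.3594 -0.0235]
Step 3: x=[4.6475 7.6001 12.0585 16.9719] v=[-2.5195 3.3536 -1.6568 -0.0887]
Step 4: x=[3.9522 8.5326 11.6727 16.9212] v=[-2.7814 3.7301 -1.5431 -0.2029]
Step 5: x=[3.2931 9.3751 11.4187 16.8315] v=[-2.6363 3.3700 -1.0160 -0.3590]
Step 6: x=[2.7642 9.9652 11.3753 16.6976] v=[-2.1158 2.3604 -0.1737 -0.5356]
Step 7: x=[2.4353 10.1934 11.5764 16.5224] v=[-1.3156 0.9127 0.8044 -0.7009]
Step 8: x=[2.3413 10.0231 12.0002 16.3176] v=[-0.3761 -0.6811 1.6952 -0.8192]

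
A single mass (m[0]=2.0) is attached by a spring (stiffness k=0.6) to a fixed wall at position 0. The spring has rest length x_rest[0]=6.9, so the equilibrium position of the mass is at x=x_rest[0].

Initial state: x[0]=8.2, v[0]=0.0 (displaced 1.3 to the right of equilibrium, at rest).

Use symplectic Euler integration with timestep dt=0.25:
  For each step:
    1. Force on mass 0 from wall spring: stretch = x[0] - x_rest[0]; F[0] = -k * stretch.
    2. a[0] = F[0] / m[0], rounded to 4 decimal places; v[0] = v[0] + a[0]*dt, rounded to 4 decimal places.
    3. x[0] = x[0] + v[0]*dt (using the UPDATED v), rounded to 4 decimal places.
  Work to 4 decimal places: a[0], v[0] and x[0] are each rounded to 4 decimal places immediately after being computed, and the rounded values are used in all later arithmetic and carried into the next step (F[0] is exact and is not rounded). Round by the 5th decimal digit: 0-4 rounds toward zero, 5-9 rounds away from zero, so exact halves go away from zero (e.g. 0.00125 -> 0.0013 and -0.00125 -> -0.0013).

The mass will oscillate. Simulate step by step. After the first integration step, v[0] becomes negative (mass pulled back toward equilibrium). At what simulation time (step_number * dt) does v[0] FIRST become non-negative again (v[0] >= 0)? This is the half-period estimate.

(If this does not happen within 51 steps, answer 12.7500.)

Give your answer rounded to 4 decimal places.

Answer: 5.7500

Derivation:
Step 0: x=[8.2000] v=[0.0000]
Step 1: x=[8.1756] v=[-0.0975]
Step 2: x=[8.1273] v=[-0.1932]
Step 3: x=[8.0560] v=[-0.2853]
Step 4: x=[7.9630] v=[-0.3720]
Step 5: x=[7.8501] v=[-0.4517]
Step 6: x=[7.7194] v=[-0.5230]
Step 7: x=[7.5733] v=[-0.5845]
Step 8: x=[7.4146] v=[-0.6350]
Step 9: x=[7.2462] v=[-0.6736]
Step 10: x=[7.0713] v=[-0.6996]
Step 11: x=[6.8932] v=[-0.7125]
Step 12: x=[6.7152] v=[-0.7120]
Step 13: x=[6.5407] v=[-0.6982]
Step 14: x=[6.3729] v=[-0.6713]
Step 15: x=[6.2150] v=[-0.6318]
Step 16: x=[6.0699] v=[-0.5804]
Step 17: x=[5.9404] v=[-0.5182]
Step 18: x=[5.8289] v=[-0.4462]
Step 19: x=[5.7374] v=[-0.3659]
Step 20: x=[5.6677] v=[-0.2787]
Step 21: x=[5.6211] v=[-0.1863]
Step 22: x=[5.5985] v=[-0.0904]
Step 23: x=[5.6003] v=[0.0072]
First v>=0 after going negative at step 23, time=5.7500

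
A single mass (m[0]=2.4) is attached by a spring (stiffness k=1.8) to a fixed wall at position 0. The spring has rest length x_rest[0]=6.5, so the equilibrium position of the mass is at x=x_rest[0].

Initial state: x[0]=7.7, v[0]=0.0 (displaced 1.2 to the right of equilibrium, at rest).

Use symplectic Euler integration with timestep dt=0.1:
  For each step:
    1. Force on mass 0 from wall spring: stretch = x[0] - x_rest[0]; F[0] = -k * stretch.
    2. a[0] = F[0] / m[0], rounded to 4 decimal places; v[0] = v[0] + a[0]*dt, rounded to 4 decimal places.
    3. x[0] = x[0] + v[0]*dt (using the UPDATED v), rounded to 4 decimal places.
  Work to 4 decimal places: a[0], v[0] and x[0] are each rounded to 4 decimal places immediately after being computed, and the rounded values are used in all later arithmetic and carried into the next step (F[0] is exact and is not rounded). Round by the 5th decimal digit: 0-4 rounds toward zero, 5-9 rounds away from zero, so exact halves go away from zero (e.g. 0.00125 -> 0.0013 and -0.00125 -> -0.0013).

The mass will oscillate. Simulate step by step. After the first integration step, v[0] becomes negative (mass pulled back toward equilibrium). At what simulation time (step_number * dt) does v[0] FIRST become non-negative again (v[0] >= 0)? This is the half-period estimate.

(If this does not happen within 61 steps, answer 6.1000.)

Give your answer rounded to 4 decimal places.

Answer: 3.7000

Derivation:
Step 0: x=[7.7000] v=[0.0000]
Step 1: x=[7.6910] v=[-0.0900]
Step 2: x=[7.6731] v=[-0.1793]
Step 3: x=[7.6464] v=[-0.2673]
Step 4: x=[7.6111] v=[-0.3533]
Step 5: x=[7.5674] v=[-0.4366]
Step 6: x=[7.5157] v=[-0.5167]
Step 7: x=[7.4564] v=[-0.5929]
Step 8: x=[7.3899] v=[-0.6646]
Step 9: x=[7.3168] v=[-0.7313]
Step 10: x=[7.2375] v=[-0.7926]
Step 11: x=[7.1527] v=[-0.8479]
Step 12: x=[7.0630] v=[-0.8969]
Step 13: x=[6.9691] v=[-0.9391]
Step 14: x=[6.8717] v=[-0.9743]
Step 15: x=[6.7715] v=[-1.0022]
Step 16: x=[6.6692] v=[-1.0226]
Step 17: x=[6.5657] v=[-1.0353]
Step 18: x=[6.4617] v=[-1.0402]
Step 19: x=[6.3580] v=[-1.0373]
Step 20: x=[6.2553] v=[-1.0267]
Step 21: x=[6.1545] v=[-1.0084]
Step 22: x=[6.0563] v=[-0.9825]
Step 23: x=[5.9614] v=[-0.9492]
Step 24: x=[5.8705] v=[-0.9088]
Step 25: x=[5.7843] v=[-0.8616]
Step 26: x=[5.7035] v=[-0.8079]
Step 27: x=[5.6287] v=[-0.7482]
Step 28: x=[5.5604] v=[-0.6829]
Step 29: x=[5.4992] v=[-0.6124]
Step 30: x=[5.4455] v=[-0.5373]
Step 31: x=[5.3997] v=[-0.4582]
Step 32: x=[5.3621] v=[-0.3757]
Step 33: x=[5.3331] v=[-0.2904]
Step 34: x=[5.3128] v=[-0.2029]
Step 35: x=[5.3014] v=[-0.1139]
Step 36: x=[5.2990] v=[-0.0240]
Step 37: x=[5.3056] v=[0.0661]
First v>=0 after going negative at step 37, time=3.7000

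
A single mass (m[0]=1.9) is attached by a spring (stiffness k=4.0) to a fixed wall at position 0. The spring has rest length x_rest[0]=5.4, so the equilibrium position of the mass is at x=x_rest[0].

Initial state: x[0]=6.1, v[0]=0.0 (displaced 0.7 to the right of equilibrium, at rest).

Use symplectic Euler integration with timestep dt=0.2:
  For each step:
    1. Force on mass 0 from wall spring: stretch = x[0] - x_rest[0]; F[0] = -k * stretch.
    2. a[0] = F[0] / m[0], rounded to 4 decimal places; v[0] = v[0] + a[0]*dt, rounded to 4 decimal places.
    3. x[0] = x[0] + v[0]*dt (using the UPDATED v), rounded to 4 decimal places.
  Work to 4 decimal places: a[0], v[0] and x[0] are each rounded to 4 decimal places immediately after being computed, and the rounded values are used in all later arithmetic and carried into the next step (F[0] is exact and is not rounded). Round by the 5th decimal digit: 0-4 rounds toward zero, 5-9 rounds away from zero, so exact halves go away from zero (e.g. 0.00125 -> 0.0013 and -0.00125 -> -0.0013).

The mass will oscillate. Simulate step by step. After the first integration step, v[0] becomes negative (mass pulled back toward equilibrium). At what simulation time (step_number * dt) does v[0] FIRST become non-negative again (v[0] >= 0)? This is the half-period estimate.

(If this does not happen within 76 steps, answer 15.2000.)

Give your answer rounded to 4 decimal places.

Step 0: x=[6.1000] v=[0.0000]
Step 1: x=[6.0411] v=[-0.2947]
Step 2: x=[5.9282] v=[-0.5646]
Step 3: x=[5.7708] v=[-0.7870]
Step 4: x=[5.5822] v=[-0.9431]
Step 5: x=[5.3782] v=[-1.0198]
Step 6: x=[5.1761] v=[-1.0106]
Step 7: x=[4.9928] v=[-0.9163]
Step 8: x=[4.8438] v=[-0.7448]
Step 9: x=[4.7417] v=[-0.5106]
Step 10: x=[4.6950] v=[-0.2334]
Step 11: x=[4.7077] v=[0.0634]
First v>=0 after going negative at step 11, time=2.2000

Answer: 2.2000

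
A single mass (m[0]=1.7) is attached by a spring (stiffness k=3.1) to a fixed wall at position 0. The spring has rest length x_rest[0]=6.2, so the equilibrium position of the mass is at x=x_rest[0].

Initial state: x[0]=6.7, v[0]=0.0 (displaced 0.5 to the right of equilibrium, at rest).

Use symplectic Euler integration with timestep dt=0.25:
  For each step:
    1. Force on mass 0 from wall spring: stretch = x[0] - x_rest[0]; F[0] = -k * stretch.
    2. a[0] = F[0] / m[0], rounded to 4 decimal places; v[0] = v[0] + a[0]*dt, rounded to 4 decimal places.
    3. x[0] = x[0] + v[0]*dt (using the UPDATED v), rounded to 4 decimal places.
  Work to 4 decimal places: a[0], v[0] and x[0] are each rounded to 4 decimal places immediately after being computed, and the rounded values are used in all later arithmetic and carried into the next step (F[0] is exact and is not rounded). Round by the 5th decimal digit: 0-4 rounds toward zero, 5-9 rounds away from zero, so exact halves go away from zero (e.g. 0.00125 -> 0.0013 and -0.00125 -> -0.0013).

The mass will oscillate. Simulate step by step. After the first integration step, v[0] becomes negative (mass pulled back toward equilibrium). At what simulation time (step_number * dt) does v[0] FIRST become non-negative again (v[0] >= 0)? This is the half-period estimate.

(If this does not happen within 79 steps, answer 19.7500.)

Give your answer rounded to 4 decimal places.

Answer: 2.5000

Derivation:
Step 0: x=[6.7000] v=[0.0000]
Step 1: x=[6.6430] v=[-0.2280]
Step 2: x=[6.5355] v=[-0.4300]
Step 3: x=[6.3898] v=[-0.5830]
Step 4: x=[6.2224] v=[-0.6695]
Step 5: x=[6.0525] v=[-0.6797]
Step 6: x=[5.8994] v=[-0.6125]
Step 7: x=[5.7805] v=[-0.4755]
Step 8: x=[5.7094] v=[-0.2843]
Step 9: x=[5.6942] v=[-0.0607]
Step 10: x=[5.7367] v=[0.1699]
First v>=0 after going negative at step 10, time=2.5000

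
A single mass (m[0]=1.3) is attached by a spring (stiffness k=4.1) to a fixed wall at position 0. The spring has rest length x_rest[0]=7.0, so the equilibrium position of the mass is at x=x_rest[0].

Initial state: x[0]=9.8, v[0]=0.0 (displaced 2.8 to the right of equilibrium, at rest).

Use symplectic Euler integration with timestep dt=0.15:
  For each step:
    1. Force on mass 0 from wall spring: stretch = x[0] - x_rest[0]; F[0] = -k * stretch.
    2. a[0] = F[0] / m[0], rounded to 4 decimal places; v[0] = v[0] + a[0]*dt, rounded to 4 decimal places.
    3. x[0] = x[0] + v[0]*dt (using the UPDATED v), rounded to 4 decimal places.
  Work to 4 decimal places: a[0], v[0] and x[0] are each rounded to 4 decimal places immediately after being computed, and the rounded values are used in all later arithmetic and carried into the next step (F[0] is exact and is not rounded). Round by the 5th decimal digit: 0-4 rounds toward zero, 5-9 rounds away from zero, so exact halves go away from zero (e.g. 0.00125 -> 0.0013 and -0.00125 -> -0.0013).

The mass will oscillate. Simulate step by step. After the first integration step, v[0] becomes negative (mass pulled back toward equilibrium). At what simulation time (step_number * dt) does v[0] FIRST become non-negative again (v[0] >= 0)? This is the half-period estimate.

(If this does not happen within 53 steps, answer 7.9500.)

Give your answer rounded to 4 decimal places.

Answer: 1.8000

Derivation:
Step 0: x=[9.8000] v=[0.0000]
Step 1: x=[9.6013] v=[-1.3246]
Step 2: x=[9.2180] v=[-2.5552]
Step 3: x=[8.6773] v=[-3.6045]
Step 4: x=[8.0176] v=[-4.3980]
Step 5: x=[7.2857] v=[-4.8794]
Step 6: x=[6.5335] v=[-5.0146]
Step 7: x=[5.8144] v=[-4.7939]
Step 8: x=[5.1795] v=[-4.2330]
Step 9: x=[4.6737] v=[-3.3718]
Step 10: x=[4.3330] v=[-2.2713]
Step 11: x=[4.1816] v=[-1.0096]
Step 12: x=[4.2302] v=[0.3237]
First v>=0 after going negative at step 12, time=1.8000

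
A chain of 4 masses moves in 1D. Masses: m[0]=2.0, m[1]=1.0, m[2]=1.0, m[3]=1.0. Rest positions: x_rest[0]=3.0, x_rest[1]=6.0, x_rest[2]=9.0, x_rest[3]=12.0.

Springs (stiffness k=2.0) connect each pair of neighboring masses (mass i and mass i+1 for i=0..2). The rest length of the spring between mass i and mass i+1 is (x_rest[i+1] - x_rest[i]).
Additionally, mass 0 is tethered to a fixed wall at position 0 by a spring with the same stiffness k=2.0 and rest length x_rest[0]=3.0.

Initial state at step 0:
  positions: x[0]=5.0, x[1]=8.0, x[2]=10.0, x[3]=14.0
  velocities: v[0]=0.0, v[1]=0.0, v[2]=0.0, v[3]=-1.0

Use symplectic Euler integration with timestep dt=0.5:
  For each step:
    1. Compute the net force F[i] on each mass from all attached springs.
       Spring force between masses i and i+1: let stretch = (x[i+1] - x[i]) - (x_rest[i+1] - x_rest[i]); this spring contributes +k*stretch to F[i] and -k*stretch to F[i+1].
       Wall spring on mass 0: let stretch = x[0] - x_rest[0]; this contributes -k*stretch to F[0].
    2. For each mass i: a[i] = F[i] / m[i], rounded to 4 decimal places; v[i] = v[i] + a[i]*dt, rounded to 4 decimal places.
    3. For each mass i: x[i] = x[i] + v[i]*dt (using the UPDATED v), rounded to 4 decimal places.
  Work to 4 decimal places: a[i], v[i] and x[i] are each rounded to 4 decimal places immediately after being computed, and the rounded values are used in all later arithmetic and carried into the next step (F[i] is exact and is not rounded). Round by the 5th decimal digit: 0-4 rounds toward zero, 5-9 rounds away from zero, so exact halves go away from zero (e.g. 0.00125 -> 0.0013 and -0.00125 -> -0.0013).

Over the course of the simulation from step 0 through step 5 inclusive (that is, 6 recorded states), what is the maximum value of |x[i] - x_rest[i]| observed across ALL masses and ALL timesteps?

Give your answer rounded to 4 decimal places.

Step 0: x=[5.0000 8.0000 10.0000 14.0000] v=[0.0000 0.0000 0.0000 -1.0000]
Step 1: x=[4.5000 7.5000 11.0000 13.0000] v=[-1.0000 -1.0000 2.0000 -2.0000]
Step 2: x=[3.6250 7.2500 11.2500 12.5000] v=[-1.7500 -0.5000 0.5000 -1.0000]
Step 3: x=[2.7500 7.1875 10.1250 12.8750] v=[-1.7500 -0.1250 -2.2500 0.7500]
Step 4: x=[2.2969 6.3750 8.9063 13.3750] v=[-0.9063 -1.6250 -2.4375 1.0000]
Step 5: x=[2.2891 4.7891 8.6563 13.1407] v=[-0.0157 -3.1718 -0.5001 -0.4687]
Max displacement = 2.2500

Answer: 2.2500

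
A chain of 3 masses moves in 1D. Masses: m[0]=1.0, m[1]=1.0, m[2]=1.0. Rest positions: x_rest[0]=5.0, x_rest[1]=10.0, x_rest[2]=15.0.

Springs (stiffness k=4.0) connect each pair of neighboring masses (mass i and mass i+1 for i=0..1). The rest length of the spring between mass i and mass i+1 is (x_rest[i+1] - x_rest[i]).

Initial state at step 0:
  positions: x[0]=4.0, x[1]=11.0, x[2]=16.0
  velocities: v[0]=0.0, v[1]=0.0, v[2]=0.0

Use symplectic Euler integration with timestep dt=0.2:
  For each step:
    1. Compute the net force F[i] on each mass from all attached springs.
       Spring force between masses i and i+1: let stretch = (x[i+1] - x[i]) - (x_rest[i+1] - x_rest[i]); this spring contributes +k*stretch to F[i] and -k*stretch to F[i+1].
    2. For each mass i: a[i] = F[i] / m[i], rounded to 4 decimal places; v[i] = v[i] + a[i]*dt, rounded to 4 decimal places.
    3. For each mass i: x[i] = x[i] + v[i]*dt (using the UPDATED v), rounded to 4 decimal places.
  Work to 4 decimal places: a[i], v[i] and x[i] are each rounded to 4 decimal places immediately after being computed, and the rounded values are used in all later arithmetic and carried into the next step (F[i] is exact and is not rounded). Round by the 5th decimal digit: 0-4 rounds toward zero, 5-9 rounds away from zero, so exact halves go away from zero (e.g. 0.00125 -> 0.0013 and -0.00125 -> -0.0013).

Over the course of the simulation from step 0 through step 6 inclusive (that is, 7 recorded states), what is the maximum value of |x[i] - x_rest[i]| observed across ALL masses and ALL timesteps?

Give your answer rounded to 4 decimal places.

Answer: 1.2573

Derivation:
Step 0: x=[4.0000 11.0000 16.0000] v=[0.0000 0.0000 0.0000]
Step 1: x=[4.3200 10.6800 16.0000] v=[1.6000 -1.6000 0.0000]
Step 2: x=[4.8576 10.1936 15.9488] v=[2.6880 -2.4320 -0.2560]
Step 3: x=[5.4490 9.7743 15.7768] v=[2.9568 -2.0966 -0.8602]
Step 4: x=[5.9324 9.6233 15.4444] v=[2.4170 -0.7548 -1.6622]
Step 5: x=[6.2063 9.8132 14.9806] v=[1.3697 0.9494 -2.3191]
Step 6: x=[6.2573 10.2528 14.4900] v=[0.2552 2.1978 -2.4530]
Max displacement = 1.2573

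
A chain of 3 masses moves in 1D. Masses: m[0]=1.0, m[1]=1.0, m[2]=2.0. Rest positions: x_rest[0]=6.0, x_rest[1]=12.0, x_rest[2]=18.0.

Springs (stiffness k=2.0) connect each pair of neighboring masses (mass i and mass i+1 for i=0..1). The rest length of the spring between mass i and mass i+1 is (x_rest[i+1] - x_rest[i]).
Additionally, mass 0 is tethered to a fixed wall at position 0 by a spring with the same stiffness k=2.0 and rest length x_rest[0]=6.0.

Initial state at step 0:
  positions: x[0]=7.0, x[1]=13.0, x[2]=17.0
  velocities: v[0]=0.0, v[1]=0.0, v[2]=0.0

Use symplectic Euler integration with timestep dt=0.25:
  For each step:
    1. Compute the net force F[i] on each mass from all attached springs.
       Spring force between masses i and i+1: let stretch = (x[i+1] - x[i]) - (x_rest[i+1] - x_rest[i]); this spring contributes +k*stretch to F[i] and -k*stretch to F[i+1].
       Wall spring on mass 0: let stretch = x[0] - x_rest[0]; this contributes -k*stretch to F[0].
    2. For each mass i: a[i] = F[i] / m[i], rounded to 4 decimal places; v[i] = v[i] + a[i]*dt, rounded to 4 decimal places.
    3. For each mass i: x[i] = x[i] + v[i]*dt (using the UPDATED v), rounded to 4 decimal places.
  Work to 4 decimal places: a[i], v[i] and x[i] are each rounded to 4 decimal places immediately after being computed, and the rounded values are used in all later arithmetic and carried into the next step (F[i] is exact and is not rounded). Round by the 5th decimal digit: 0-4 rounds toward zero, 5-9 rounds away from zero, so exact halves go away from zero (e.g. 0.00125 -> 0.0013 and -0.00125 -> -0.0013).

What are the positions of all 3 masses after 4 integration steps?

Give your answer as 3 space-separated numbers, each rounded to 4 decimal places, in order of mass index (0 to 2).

Step 0: x=[7.0000 13.0000 17.0000] v=[0.0000 0.0000 0.0000]
Step 1: x=[6.8750 12.7500 17.1250] v=[-0.5000 -1.0000 0.5000]
Step 2: x=[6.6250 12.3125 17.3516] v=[-1.0000 -1.7500 0.9063]
Step 3: x=[6.2578 11.7940 17.6382] v=[-1.4688 -2.0742 1.1465]
Step 4: x=[5.8004 11.3140 17.9346] v=[-1.8296 -1.9202 1.1855]

Answer: 5.8004 11.3140 17.9346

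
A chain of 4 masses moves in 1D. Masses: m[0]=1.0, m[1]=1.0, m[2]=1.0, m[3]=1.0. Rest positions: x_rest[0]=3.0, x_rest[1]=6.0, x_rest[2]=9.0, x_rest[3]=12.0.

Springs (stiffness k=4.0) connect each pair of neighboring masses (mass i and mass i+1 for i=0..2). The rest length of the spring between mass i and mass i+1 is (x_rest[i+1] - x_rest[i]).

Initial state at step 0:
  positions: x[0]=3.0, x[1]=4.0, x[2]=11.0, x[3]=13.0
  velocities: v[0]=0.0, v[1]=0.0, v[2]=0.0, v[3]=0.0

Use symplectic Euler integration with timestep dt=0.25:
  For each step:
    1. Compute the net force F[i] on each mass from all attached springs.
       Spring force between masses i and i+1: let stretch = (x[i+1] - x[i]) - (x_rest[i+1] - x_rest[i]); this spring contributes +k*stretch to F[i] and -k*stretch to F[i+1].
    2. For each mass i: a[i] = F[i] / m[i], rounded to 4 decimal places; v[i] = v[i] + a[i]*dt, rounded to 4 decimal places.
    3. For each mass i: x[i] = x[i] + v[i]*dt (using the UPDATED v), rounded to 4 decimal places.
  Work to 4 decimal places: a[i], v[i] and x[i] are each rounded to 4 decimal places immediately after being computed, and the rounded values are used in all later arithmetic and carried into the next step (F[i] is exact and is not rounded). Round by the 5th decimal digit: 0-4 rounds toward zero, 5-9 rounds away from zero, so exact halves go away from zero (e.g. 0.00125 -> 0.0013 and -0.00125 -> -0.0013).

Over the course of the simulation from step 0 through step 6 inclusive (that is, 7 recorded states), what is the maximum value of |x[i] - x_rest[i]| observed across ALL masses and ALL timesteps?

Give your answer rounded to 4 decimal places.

Step 0: x=[3.0000 4.0000 11.0000 13.0000] v=[0.0000 0.0000 0.0000 0.0000]
Step 1: x=[2.5000 5.5000 9.7500 13.2500] v=[-2.0000 6.0000 -5.0000 1.0000]
Step 2: x=[2.0000 7.3125 8.3125 13.3750] v=[-2.0000 7.2500 -5.7500 0.5000]
Step 3: x=[2.0781 8.0469 7.8906 12.9844] v=[0.3125 2.9375 -1.6875 -1.5625]
Step 4: x=[2.8984 7.2500 8.7813 12.0703] v=[3.2813 -3.1876 3.5626 -3.6563]
Step 5: x=[4.0566 5.7480 10.1114 11.0840] v=[4.6329 -6.0079 5.3203 -3.9453]
Step 6: x=[4.8877 4.9140 10.5938 10.6045] v=[3.3243 -3.3359 1.9295 -1.9179]
Max displacement = 2.0469

Answer: 2.0469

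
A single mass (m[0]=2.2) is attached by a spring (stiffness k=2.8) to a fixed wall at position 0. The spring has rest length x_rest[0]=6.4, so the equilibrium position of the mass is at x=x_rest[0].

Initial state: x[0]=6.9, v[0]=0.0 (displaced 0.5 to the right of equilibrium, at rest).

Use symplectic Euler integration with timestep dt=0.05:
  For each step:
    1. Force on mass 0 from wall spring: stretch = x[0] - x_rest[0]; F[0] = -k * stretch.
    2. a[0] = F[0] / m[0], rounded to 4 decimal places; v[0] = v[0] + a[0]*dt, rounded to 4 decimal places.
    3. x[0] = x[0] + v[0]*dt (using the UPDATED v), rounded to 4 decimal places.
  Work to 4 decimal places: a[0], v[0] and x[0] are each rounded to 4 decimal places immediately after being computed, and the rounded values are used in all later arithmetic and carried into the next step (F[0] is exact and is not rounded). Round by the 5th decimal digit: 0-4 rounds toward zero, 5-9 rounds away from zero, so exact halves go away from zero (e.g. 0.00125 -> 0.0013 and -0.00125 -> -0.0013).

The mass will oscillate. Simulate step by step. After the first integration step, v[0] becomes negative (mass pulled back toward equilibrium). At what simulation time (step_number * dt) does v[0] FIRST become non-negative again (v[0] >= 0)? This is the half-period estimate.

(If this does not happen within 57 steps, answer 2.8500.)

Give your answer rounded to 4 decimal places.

Step 0: x=[6.9000] v=[0.0000]
Step 1: x=[6.8984] v=[-0.0318]
Step 2: x=[6.8952] v=[-0.0635]
Step 3: x=[6.8905] v=[-0.0950]
Step 4: x=[6.8842] v=[-0.1262]
Step 5: x=[6.8764] v=[-0.1570]
Step 6: x=[6.8670] v=[-0.1873]
Step 7: x=[6.8562] v=[-0.2170]
Step 8: x=[6.8439] v=[-0.2460]
Step 9: x=[6.8302] v=[-0.2743]
Step 10: x=[6.8151] v=[-0.3017]
Step 11: x=[6.7987] v=[-0.3281]
Step 12: x=[6.7810] v=[-0.3535]
Step 13: x=[6.7621] v=[-0.3777]
Step 14: x=[6.7421] v=[-0.4007]
Step 15: x=[6.7210] v=[-0.4225]
Step 16: x=[6.6989] v=[-0.4429]
Step 17: x=[6.6758] v=[-0.4619]
Step 18: x=[6.6518] v=[-0.4795]
Step 19: x=[6.6270] v=[-0.4955]
Step 20: x=[6.6015] v=[-0.5099]
Step 21: x=[6.5754] v=[-0.5227]
Step 22: x=[6.5487] v=[-0.5339]
Step 23: x=[6.5215] v=[-0.5434]
Step 24: x=[6.4939] v=[-0.5511]
Step 25: x=[6.4660] v=[-0.5571]
Step 26: x=[6.4379] v=[-0.5613]
Step 27: x=[6.4097] v=[-0.5637]
Step 28: x=[6.3815] v=[-0.5643]
Step 29: x=[6.3533] v=[-0.5631]
Step 30: x=[6.3253] v=[-0.5601]
Step 31: x=[6.2975] v=[-0.5553]
Step 32: x=[6.2701] v=[-0.5488]
Step 33: x=[6.2431] v=[-0.5405]
Step 34: x=[6.2166] v=[-0.5305]
Step 35: x=[6.1907] v=[-0.5188]
Step 36: x=[6.1654] v=[-0.5055]
Step 37: x=[6.1409] v=[-0.4906]
Step 38: x=[6.1172] v=[-0.4741]
Step 39: x=[6.0944] v=[-0.4561]
Step 40: x=[6.0726] v=[-0.4367]
Step 41: x=[6.0518] v=[-0.4159]
Step 42: x=[6.0321] v=[-0.3937]
Step 43: x=[6.0136] v=[-0.3703]
Step 44: x=[5.9963] v=[-0.3457]
Step 45: x=[5.9803] v=[-0.3200]
Step 46: x=[5.9656] v=[-0.2933]
Step 47: x=[5.9523] v=[-0.2657]
Step 48: x=[5.9404] v=[-0.2372]
Step 49: x=[5.9300] v=[-0.2080]
Step 50: x=[5.9211] v=[-0.1781]
Step 51: x=[5.9137] v=[-0.1476]
Step 52: x=[5.9079] v=[-0.1167]
Step 53: x=[5.9036] v=[-0.0854]
Step 54: x=[5.9009] v=[-0.0538]
Step 55: x=[5.8998] v=[-0.0220]
Step 56: x=[5.9003] v=[0.0098]
First v>=0 after going negative at step 56, time=2.8000

Answer: 2.8000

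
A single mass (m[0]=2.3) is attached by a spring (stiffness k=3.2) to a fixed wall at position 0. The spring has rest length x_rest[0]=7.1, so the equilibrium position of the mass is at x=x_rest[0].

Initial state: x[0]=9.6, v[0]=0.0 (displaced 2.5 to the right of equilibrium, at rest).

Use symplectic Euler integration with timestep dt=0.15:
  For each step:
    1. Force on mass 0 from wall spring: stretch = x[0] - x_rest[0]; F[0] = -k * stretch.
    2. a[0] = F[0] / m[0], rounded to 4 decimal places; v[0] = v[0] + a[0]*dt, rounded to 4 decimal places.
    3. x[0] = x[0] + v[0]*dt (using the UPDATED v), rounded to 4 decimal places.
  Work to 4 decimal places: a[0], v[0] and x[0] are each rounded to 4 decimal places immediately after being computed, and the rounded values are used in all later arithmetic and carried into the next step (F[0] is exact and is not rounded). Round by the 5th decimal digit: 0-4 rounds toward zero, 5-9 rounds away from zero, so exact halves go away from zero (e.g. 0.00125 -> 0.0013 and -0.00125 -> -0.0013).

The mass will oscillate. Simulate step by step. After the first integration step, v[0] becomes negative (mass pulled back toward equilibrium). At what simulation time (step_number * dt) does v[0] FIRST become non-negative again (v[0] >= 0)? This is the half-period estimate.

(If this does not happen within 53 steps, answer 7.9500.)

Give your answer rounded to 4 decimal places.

Answer: 2.7000

Derivation:
Step 0: x=[9.6000] v=[0.0000]
Step 1: x=[9.5217] v=[-0.5217]
Step 2: x=[9.3676] v=[-1.0271]
Step 3: x=[9.1426] v=[-1.5003]
Step 4: x=[8.8536] v=[-1.9266]
Step 5: x=[8.5097] v=[-2.2926]
Step 6: x=[8.1217] v=[-2.5868]
Step 7: x=[7.7017] v=[-2.8000]
Step 8: x=[7.2629] v=[-2.9256]
Step 9: x=[6.8190] v=[-2.9596]
Step 10: x=[6.3839] v=[-2.9010]
Step 11: x=[5.9712] v=[-2.7516]
Step 12: x=[5.5938] v=[-2.5160]
Step 13: x=[5.2635] v=[-2.2017]
Step 14: x=[4.9907] v=[-1.8184]
Step 15: x=[4.7840] v=[-1.3782]
Step 16: x=[4.6498] v=[-0.8949]
Step 17: x=[4.5923] v=[-0.3836]
Step 18: x=[4.6133] v=[0.1398]
First v>=0 after going negative at step 18, time=2.7000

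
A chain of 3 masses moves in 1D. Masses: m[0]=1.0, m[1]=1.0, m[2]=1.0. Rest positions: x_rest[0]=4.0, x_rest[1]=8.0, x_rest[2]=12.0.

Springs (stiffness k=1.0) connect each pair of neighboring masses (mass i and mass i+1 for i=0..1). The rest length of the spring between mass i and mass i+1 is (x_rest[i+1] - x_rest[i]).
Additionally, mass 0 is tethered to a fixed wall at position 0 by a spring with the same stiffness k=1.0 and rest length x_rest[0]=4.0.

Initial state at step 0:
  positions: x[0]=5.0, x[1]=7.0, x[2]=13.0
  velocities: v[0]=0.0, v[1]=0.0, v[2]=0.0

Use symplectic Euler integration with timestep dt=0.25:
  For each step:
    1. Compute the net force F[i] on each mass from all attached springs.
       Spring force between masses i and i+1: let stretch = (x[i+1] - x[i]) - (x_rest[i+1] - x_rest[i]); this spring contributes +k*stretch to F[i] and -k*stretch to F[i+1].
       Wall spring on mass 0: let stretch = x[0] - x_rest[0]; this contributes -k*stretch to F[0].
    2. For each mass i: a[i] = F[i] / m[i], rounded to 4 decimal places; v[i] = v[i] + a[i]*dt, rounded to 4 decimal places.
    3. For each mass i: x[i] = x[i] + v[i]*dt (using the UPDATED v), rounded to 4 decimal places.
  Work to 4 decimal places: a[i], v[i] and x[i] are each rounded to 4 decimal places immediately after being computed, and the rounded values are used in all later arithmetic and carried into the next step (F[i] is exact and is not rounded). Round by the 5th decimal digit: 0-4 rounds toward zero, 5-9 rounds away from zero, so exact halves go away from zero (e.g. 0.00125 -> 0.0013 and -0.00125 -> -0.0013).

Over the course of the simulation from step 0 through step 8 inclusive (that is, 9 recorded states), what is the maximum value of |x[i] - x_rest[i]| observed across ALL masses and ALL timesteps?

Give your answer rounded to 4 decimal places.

Step 0: x=[5.0000 7.0000 13.0000] v=[0.0000 0.0000 0.0000]
Step 1: x=[4.8125 7.2500 12.8750] v=[-0.7500 1.0000 -0.5000]
Step 2: x=[4.4766 7.6992 12.6484] v=[-1.3438 1.7969 -0.9063]
Step 3: x=[4.0623 8.2564 12.3625] v=[-1.6573 2.2286 -1.1436]
Step 4: x=[3.6562 8.8081 12.0700] v=[-1.6244 2.2066 -1.1701]
Step 5: x=[3.3436 9.2416 11.8236] v=[-1.2505 1.7341 -0.9856]
Step 6: x=[3.1906 9.4679 11.6658] v=[-0.6119 0.9051 -0.6311]
Step 7: x=[3.2306 9.4392 11.6207] v=[0.1598 -0.1148 -0.1806]
Step 8: x=[3.4567 9.1588 11.6892] v=[0.9043 -1.1216 0.2740]
Max displacement = 1.4679

Answer: 1.4679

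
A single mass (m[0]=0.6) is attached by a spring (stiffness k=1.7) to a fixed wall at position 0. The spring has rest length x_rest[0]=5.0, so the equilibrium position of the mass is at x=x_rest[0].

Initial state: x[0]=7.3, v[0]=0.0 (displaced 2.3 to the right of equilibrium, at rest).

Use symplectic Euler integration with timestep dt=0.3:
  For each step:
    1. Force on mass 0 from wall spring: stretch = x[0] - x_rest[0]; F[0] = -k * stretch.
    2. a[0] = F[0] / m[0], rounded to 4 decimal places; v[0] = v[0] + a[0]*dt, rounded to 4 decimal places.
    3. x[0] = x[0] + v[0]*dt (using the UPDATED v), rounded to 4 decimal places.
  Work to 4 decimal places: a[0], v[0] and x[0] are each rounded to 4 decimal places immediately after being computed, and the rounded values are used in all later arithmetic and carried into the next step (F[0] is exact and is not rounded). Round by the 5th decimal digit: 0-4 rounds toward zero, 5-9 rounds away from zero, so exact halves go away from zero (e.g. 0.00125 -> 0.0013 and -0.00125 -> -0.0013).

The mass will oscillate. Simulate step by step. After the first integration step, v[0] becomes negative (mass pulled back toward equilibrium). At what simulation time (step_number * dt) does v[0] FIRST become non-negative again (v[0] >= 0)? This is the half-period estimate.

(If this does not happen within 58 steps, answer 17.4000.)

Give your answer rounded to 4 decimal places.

Answer: 2.1000

Derivation:
Step 0: x=[7.3000] v=[0.0000]
Step 1: x=[6.7135] v=[-1.9550]
Step 2: x=[5.6901] v=[-3.4115]
Step 3: x=[4.4907] v=[-3.9981]
Step 4: x=[3.4211] v=[-3.5652]
Step 5: x=[2.7542] v=[-2.2231]
Step 6: x=[2.6599] v=[-0.3142]
Step 7: x=[3.1624] v=[1.6749]
First v>=0 after going negative at step 7, time=2.1000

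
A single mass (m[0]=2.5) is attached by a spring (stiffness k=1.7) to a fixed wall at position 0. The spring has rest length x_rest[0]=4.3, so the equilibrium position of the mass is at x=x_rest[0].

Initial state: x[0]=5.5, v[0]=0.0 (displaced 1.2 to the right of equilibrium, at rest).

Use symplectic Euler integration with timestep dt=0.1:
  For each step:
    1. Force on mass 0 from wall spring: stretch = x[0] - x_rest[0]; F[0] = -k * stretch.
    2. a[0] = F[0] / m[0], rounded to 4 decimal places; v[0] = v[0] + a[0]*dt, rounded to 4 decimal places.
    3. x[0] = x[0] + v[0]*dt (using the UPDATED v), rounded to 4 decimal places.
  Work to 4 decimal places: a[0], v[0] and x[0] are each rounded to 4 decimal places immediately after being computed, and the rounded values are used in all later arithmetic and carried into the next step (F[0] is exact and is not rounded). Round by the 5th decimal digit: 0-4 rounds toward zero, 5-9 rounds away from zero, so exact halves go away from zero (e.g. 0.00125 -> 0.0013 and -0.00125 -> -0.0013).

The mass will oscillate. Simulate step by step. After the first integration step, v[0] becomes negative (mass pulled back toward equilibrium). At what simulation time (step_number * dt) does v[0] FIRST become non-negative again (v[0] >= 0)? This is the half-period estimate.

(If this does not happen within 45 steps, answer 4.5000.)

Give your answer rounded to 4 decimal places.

Step 0: x=[5.5000] v=[0.0000]
Step 1: x=[5.4918] v=[-0.0816]
Step 2: x=[5.4755] v=[-0.1626]
Step 3: x=[5.4513] v=[-0.2425]
Step 4: x=[5.4192] v=[-0.3208]
Step 5: x=[5.3795] v=[-0.3969]
Step 6: x=[5.3325] v=[-0.4703]
Step 7: x=[5.2785] v=[-0.5405]
Step 8: x=[5.2178] v=[-0.6070]
Step 9: x=[5.1509] v=[-0.6694]
Step 10: x=[5.0782] v=[-0.7273]
Step 11: x=[5.0002] v=[-0.7802]
Step 12: x=[4.9174] v=[-0.8278]
Step 13: x=[4.8304] v=[-0.8698]
Step 14: x=[4.7398] v=[-0.9059]
Step 15: x=[4.6462] v=[-0.9358]
Step 16: x=[4.5503] v=[-0.9593]
Step 17: x=[4.4527] v=[-0.9763]
Step 18: x=[4.3540] v=[-0.9867]
Step 19: x=[4.2550] v=[-0.9904]
Step 20: x=[4.1563] v=[-0.9873]
Step 21: x=[4.0586] v=[-0.9775]
Step 22: x=[3.9625] v=[-0.9611]
Step 23: x=[3.8687] v=[-0.9382]
Step 24: x=[3.7778] v=[-0.9089]
Step 25: x=[3.6905] v=[-0.8734]
Step 26: x=[3.6073] v=[-0.8320]
Step 27: x=[3.5288] v=[-0.7849]
Step 28: x=[3.4556] v=[-0.7325]
Step 29: x=[3.3881] v=[-0.6751]
Step 30: x=[3.3268] v=[-0.6131]
Step 31: x=[3.2721] v=[-0.5469]
Step 32: x=[3.2244] v=[-0.4770]
Step 33: x=[3.1840] v=[-0.4039]
Step 34: x=[3.1512] v=[-0.3280]
Step 35: x=[3.1262] v=[-0.2499]
Step 36: x=[3.1092] v=[-0.1701]
Step 37: x=[3.1003] v=[-0.0891]
Step 38: x=[3.0996] v=[-0.0075]
Step 39: x=[3.1070] v=[0.0741]
First v>=0 after going negative at step 39, time=3.9000

Answer: 3.9000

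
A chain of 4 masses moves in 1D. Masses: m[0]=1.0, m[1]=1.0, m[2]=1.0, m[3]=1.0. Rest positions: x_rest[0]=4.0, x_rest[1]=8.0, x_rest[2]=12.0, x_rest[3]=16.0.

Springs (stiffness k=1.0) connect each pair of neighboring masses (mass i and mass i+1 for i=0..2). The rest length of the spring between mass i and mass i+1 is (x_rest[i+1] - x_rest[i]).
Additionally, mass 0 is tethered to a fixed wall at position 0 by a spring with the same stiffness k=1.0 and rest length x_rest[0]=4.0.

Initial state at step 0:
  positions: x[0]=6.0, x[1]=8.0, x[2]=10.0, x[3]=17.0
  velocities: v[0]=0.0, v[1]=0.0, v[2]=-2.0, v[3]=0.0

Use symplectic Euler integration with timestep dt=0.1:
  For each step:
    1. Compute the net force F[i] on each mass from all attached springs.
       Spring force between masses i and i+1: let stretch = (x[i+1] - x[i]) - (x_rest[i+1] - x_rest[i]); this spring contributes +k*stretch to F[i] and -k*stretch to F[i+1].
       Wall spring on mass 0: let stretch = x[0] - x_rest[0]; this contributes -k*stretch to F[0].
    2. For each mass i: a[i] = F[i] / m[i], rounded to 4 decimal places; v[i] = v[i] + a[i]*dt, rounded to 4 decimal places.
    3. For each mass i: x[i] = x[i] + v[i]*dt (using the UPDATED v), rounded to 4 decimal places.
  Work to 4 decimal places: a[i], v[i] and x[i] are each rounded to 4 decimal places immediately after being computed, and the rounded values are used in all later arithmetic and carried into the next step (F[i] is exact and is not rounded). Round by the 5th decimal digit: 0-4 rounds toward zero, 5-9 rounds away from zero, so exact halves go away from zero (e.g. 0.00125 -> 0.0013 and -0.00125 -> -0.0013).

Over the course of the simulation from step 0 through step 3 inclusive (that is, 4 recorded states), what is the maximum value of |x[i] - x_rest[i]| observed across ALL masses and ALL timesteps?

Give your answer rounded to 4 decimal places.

Answer: 2.2906

Derivation:
Step 0: x=[6.0000 8.0000 10.0000 17.0000] v=[0.0000 0.0000 -2.0000 0.0000]
Step 1: x=[5.9600 8.0000 9.8500 16.9700] v=[-0.4000 0.0000 -1.5000 -0.3000]
Step 2: x=[5.8808 7.9981 9.7527 16.9088] v=[-0.7920 -0.0190 -0.9730 -0.6120]
Step 3: x=[5.7640 7.9926 9.7094 16.8160] v=[-1.1684 -0.0553 -0.4329 -0.9276]
Max displacement = 2.2906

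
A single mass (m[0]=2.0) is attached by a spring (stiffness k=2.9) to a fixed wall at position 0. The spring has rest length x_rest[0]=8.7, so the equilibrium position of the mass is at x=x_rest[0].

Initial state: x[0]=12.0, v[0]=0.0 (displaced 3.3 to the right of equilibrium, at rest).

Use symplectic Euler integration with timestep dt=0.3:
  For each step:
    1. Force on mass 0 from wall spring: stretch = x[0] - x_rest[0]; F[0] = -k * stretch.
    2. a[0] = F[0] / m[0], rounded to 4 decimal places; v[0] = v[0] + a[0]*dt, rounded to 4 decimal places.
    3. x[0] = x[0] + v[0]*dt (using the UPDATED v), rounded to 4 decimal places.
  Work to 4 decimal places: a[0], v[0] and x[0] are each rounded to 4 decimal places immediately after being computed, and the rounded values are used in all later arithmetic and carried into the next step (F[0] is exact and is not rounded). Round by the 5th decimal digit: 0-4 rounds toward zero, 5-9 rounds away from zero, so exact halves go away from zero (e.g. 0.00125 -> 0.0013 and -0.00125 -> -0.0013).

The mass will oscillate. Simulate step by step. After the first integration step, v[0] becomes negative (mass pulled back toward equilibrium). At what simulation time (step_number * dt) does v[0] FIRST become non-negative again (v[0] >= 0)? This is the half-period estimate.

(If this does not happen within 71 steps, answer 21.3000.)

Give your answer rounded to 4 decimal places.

Step 0: x=[12.0000] v=[0.0000]
Step 1: x=[11.5694] v=[-1.4355]
Step 2: x=[10.7643] v=[-2.6837]
Step 3: x=[9.6898] v=[-3.5817]
Step 4: x=[8.4861] v=[-4.0123]
Step 5: x=[7.3103] v=[-3.9192]
Step 6: x=[6.3159] v=[-3.3147]
Step 7: x=[5.6326] v=[-2.2776]
Step 8: x=[5.3496] v=[-0.9433]
Step 9: x=[5.5038] v=[0.5141]
First v>=0 after going negative at step 9, time=2.7000

Answer: 2.7000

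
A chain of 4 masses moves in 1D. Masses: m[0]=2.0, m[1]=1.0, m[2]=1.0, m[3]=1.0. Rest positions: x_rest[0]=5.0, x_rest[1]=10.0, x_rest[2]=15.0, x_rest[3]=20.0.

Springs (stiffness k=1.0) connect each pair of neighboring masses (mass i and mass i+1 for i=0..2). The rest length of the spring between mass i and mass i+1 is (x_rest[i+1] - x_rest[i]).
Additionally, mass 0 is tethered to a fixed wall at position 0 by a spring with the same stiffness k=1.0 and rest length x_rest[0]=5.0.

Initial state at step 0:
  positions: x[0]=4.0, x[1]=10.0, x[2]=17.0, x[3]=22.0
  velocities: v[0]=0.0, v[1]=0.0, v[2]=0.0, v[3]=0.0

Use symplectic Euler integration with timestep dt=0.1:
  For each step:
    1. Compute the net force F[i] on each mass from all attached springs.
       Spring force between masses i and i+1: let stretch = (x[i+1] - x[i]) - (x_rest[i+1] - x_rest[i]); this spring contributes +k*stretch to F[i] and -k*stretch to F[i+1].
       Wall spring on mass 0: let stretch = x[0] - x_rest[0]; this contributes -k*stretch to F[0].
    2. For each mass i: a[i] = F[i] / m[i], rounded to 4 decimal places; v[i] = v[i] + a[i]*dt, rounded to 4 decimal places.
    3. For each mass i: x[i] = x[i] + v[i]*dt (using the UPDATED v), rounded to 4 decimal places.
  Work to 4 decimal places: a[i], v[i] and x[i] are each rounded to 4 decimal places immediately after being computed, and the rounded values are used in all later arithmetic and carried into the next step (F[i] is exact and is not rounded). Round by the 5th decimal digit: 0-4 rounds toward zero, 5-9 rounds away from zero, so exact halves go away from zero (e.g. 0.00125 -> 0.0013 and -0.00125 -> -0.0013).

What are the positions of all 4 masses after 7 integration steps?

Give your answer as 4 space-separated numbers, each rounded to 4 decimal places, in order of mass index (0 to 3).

Answer: 4.2736 10.2444 16.5000 21.9762

Derivation:
Step 0: x=[4.0000 10.0000 17.0000 22.0000] v=[0.0000 0.0000 0.0000 0.0000]
Step 1: x=[4.0100 10.0100 16.9800 22.0000] v=[0.1000 0.1000 -0.2000 0.0000]
Step 2: x=[4.0300 10.0297 16.9405 21.9998] v=[0.1995 0.1970 -0.3950 -0.0020]
Step 3: x=[4.0598 10.0585 16.8825 21.9990] v=[0.2980 0.2881 -0.5802 -0.0079]
Step 4: x=[4.0993 10.0956 16.8074 21.9970] v=[0.3950 0.3706 -0.7510 -0.0196]
Step 5: x=[4.1483 10.1398 16.7171 21.9931] v=[0.4899 0.4422 -0.9032 -0.0386]
Step 6: x=[4.2065 10.1899 16.6138 21.9865] v=[0.5821 0.5008 -1.0333 -0.0662]
Step 7: x=[4.2736 10.2444 16.5000 21.9762] v=[0.6710 0.5449 -1.1384 -0.1035]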